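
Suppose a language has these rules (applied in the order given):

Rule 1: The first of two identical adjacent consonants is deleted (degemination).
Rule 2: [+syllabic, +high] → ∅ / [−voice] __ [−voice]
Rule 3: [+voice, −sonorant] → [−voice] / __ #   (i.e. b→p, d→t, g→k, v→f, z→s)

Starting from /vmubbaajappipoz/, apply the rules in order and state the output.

Rule 1 (degemination): /bb/ is a geminate; the first /b/ deletes. /pp/ is a geminate; the first /p/ deletes. /vmubbaajappipoz/ → vmubaajapipoz.
Rule 2 (high vowel syncope): /i/ is a high vowel flanked by voiceless consonants /p/ and /p/, so it deletes. /vmubaajapipoz/ → vmubaajappoz.
Rule 3 (final devoicing): /z/ is a voiced obstruent in word-final position, so it devoices to [s]. /vmubaajappoz/ → vmubaajappos.

vmubaajappos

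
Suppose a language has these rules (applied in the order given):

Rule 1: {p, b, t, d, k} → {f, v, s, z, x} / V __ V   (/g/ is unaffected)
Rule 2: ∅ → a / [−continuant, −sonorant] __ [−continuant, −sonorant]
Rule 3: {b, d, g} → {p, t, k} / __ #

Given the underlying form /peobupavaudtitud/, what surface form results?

peovufavaudatisut

Rule 1 (intervocalic spirantization): /b/ is a stop between vowels /o/ and /u/, so it spirantizes to the fricative [v]. /p/ is a stop between vowels /u/ and /a/, so it spirantizes to the fricative [f]. /t/ is a stop between vowels /i/ and /u/, so it spirantizes to the fricative [s]. /peobupavaudtitud/ → peovufavaudtisud.
Rule 2 (stop-cluster a-epenthesis): /d/ and /t/ form a stop–stop cluster, so [a] is inserted between them. /peovufavaudtisud/ → peovufavaudatisud.
Rule 3 (final devoicing): /d/ is a voiced stop in word-final position, so it devoices to [t]. /peovufavaudatisud/ → peovufavaudatisut.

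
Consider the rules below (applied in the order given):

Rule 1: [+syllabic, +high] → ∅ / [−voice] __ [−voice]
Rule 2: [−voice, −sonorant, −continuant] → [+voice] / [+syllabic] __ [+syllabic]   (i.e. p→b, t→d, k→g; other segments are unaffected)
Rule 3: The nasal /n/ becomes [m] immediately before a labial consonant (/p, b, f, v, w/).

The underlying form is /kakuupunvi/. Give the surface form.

kaguubumvi

Rule 1 (high vowel syncope): no segment meets the environment; /kakuupunvi/ is unchanged.
Rule 2 (intervocalic voicing): /k/ is a voiceless stop between vowels /a/ and /u/, so it voices to [g]. /p/ is a voiceless stop between vowels /u/ and /u/, so it voices to [b]. /kakuupunvi/ → kaguubunvi.
Rule 3 (nasal place assimilation): /n/ precedes the labial consonant /v/, so it assimilates in place to [m]. /kaguubunvi/ → kaguubumvi.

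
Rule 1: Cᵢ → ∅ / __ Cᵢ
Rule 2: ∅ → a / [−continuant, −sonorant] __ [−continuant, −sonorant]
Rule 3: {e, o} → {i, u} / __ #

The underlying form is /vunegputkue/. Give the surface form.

vunegaputakui

Rule 1 (degemination): no segment meets the environment; /vunegputkue/ is unchanged.
Rule 2 (stop-cluster a-epenthesis): /g/ and /p/ form a stop–stop cluster, so [a] is inserted between them. /t/ and /k/ form a stop–stop cluster, so [a] is inserted between them. /vunegputkue/ → vunegaputakue.
Rule 3 (final vowel raising): /e/ is a mid vowel in word-final position, so it raises to [i]. /vunegaputakue/ → vunegaputakui.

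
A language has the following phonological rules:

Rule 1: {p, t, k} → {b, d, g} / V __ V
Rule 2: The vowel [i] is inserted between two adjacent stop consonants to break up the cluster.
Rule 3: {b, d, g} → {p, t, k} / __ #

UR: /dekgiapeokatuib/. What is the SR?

Rule 1 (intervocalic voicing): /p/ is a voiceless stop between vowels /a/ and /e/, so it voices to [b]. /k/ is a voiceless stop between vowels /o/ and /a/, so it voices to [g]. /t/ is a voiceless stop between vowels /a/ and /u/, so it voices to [d]. /dekgiapeokatuib/ → dekgiabeogaduib.
Rule 2 (stop-cluster i-epenthesis): /k/ and /g/ form a stop–stop cluster, so [i] is inserted between them. /dekgiabeogaduib/ → dekigiabeogaduib.
Rule 3 (final devoicing): /b/ is a voiced stop in word-final position, so it devoices to [p]. /dekigiabeogaduib/ → dekigiabeogaduip.

dekigiabeogaduip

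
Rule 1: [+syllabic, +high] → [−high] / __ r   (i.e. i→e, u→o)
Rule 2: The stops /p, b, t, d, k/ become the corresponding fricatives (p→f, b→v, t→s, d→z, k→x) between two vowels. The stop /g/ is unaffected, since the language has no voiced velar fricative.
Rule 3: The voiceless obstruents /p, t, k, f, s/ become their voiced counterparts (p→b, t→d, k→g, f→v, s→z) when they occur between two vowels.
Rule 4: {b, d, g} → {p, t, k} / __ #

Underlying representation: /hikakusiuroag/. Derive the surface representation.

Rule 1 (pre-rhotic lowering): /u/ is a high vowel immediately before /r/, so it lowers to [o]. /hikakusiuroag/ → hikakusioroag.
Rule 2 (intervocalic spirantization): /k/ is a stop between vowels /i/ and /a/, so it spirantizes to the fricative [x]. /k/ is a stop between vowels /a/ and /u/, so it spirantizes to the fricative [x]. /hikakusioroag/ → hixaxusioroag.
Rule 3 (intervocalic voicing): /s/ is a voiceless obstruent between vowels /u/ and /i/, so it voices to [z]. /hixaxusioroag/ → hixaxuzioroag.
Rule 4 (final devoicing): /g/ is a voiced stop in word-final position, so it devoices to [k]. /hixaxuzioroag/ → hixaxuzioroak.

hixaxuzioroak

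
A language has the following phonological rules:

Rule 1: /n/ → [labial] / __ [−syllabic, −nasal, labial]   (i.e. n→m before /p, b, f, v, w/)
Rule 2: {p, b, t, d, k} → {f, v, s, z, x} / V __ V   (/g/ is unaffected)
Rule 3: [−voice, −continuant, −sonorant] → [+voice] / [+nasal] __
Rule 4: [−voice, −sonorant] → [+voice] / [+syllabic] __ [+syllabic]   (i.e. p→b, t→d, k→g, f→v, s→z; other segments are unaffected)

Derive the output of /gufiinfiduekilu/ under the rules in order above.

guviimfizuexilu

Rule 1 (nasal place assimilation): /n/ precedes the labial consonant /f/, so it assimilates in place to [m]. /gufiinfiduekilu/ → gufiimfiduekilu.
Rule 2 (intervocalic spirantization): /d/ is a stop between vowels /i/ and /u/, so it spirantizes to the fricative [z]. /k/ is a stop between vowels /e/ and /i/, so it spirantizes to the fricative [x]. /gufiimfiduekilu/ → gufiimfizuexilu.
Rule 3 (post-nasal voicing): no segment meets the environment; /gufiimfizuexilu/ is unchanged.
Rule 4 (intervocalic voicing): /f/ is a voiceless obstruent between vowels /u/ and /i/, so it voices to [v]. /gufiimfizuexilu/ → guviimfizuexilu.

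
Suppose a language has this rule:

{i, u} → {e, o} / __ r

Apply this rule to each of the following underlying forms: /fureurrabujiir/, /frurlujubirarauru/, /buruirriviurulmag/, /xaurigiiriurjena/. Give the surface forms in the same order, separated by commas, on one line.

/fureurrabujiir/: /u/ is a high vowel immediately before /r/, so it lowers to [o]. /u/ is a high vowel immediately before /r/, so it lowers to [o]. /i/ is a high vowel immediately before /r/, so it lowers to [e]. → [foreorrabujier].
/frurlujubirarauru/: /u/ is a high vowel immediately before /r/, so it lowers to [o]. /i/ is a high vowel immediately before /r/, so it lowers to [e]. /u/ is a high vowel immediately before /r/, so it lowers to [o]. → [frorlujuberaraoru].
/buruirriviurulmag/: /u/ is a high vowel immediately before /r/, so it lowers to [o]. /i/ is a high vowel immediately before /r/, so it lowers to [e]. /u/ is a high vowel immediately before /r/, so it lowers to [o]. → [boruerriviorulmag].
/xaurigiiriurjena/: /u/ is a high vowel immediately before /r/, so it lowers to [o]. /i/ is a high vowel immediately before /r/, so it lowers to [e]. /u/ is a high vowel immediately before /r/, so it lowers to [o]. → [xaorigieriorjena].

foreorrabujier, frorlujuberaraoru, boruerriviorulmag, xaorigieriorjena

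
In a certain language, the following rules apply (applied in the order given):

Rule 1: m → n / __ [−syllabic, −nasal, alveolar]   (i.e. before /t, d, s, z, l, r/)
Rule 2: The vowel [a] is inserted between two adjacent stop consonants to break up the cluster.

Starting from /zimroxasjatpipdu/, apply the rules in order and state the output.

Rule 1 (nasal place assimilation): /m/ precedes the alveolar consonant /r/, so it assimilates in place to [n]. /zimroxasjatpipdu/ → zinroxasjatpipdu.
Rule 2 (stop-cluster a-epenthesis): /t/ and /p/ form a stop–stop cluster, so [a] is inserted between them. /p/ and /d/ form a stop–stop cluster, so [a] is inserted between them. /zinroxasjatpipdu/ → zinroxasjatapipadu.

zinroxasjatapipadu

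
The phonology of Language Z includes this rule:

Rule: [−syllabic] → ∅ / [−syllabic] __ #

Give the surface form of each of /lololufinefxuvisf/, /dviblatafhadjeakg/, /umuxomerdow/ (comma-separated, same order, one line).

lololufinefxuvis, dviblatafhadjeak, umuxomerdow

/lololufinefxuvisf/: /f/ is the second consonant of a word-final cluster /sf/, so it deletes. → [lololufinefxuvis].
/dviblatafhadjeakg/: /g/ is the second consonant of a word-final cluster /kg/, so it deletes. → [dviblatafhadjeak].
/umuxomerdow/: the rule's environment is not met; surfaces unchanged as [umuxomerdow].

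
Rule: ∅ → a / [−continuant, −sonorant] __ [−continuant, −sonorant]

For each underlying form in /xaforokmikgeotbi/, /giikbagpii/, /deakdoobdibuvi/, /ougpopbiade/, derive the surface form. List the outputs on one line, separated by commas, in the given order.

/xaforokmikgeotbi/: /k/ and /g/ form a stop–stop cluster, so [a] is inserted between them. /t/ and /b/ form a stop–stop cluster, so [a] is inserted between them. → [xaforokmikageotabi].
/giikbagpii/: /k/ and /b/ form a stop–stop cluster, so [a] is inserted between them. /g/ and /p/ form a stop–stop cluster, so [a] is inserted between them. → [giikabagapii].
/deakdoobdibuvi/: /k/ and /d/ form a stop–stop cluster, so [a] is inserted between them. /b/ and /d/ form a stop–stop cluster, so [a] is inserted between them. → [deakadoobadibuvi].
/ougpopbiade/: /g/ and /p/ form a stop–stop cluster, so [a] is inserted between them. /p/ and /b/ form a stop–stop cluster, so [a] is inserted between them. → [ougapopabiade].

xaforokmikageotabi, giikabagapii, deakadoobadibuvi, ougapopabiade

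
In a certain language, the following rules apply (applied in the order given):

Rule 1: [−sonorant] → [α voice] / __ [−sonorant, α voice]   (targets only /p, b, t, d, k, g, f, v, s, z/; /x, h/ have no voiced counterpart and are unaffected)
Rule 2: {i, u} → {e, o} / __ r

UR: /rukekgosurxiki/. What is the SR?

rukeggosorxiki

Rule 1 (regressive voicing assimilation): /k/ precedes the voiced obstruent /g/, so it voices to [g] by assimilation. /rukekgosurxiki/ → rukeggosurxiki.
Rule 2 (pre-rhotic lowering): /u/ is a high vowel immediately before /r/, so it lowers to [o]. /rukeggosurxiki/ → rukeggosorxiki.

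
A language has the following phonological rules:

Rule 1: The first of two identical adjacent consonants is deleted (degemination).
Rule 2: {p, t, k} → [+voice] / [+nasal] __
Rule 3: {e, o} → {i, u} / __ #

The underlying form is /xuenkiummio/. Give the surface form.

Rule 1 (degemination): /mm/ is a geminate; the first /m/ deletes. /xuenkiummio/ → xuenkiumio.
Rule 2 (post-nasal voicing): /k/ is a voiceless stop immediately after the nasal /n/, so it voices to [g]. /xuenkiumio/ → xuengiumio.
Rule 3 (final vowel raising): /o/ is a mid vowel in word-final position, so it raises to [u]. /xuengiumio/ → xuengiumiu.

xuengiumiu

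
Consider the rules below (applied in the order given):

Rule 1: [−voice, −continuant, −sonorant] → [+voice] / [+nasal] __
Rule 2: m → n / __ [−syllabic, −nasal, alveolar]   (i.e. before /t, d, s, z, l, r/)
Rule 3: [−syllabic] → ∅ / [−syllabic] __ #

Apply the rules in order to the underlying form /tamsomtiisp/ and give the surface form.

tansondiis

Rule 1 (post-nasal voicing): /t/ is a voiceless stop immediately after the nasal /m/, so it voices to [d]. /tamsomtiisp/ → tamsomdiisp.
Rule 2 (nasal place assimilation): /m/ precedes the alveolar consonant /s/, so it assimilates in place to [n]. /m/ precedes the alveolar consonant /d/, so it assimilates in place to [n]. /tamsomdiisp/ → tansondiisp.
Rule 3 (final cluster simplification): /p/ is the second consonant of a word-final cluster /sp/, so it deletes. /tansondiisp/ → tansondiis.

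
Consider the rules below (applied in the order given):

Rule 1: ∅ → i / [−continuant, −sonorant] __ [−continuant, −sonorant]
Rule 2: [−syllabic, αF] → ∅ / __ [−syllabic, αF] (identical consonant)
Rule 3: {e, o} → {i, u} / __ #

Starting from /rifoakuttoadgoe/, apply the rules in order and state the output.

rifoakutitoadigoi

Rule 1 (stop-cluster i-epenthesis): /t/ and /t/ form a stop–stop cluster, so [i] is inserted between them. /d/ and /g/ form a stop–stop cluster, so [i] is inserted between them. /rifoakuttoadgoe/ → rifoakutitoadigoe.
Rule 2 (degemination): no segment meets the environment; /rifoakutitoadigoe/ is unchanged.
Rule 3 (final vowel raising): /e/ is a mid vowel in word-final position, so it raises to [i]. /rifoakutitoadigoe/ → rifoakutitoadigoi.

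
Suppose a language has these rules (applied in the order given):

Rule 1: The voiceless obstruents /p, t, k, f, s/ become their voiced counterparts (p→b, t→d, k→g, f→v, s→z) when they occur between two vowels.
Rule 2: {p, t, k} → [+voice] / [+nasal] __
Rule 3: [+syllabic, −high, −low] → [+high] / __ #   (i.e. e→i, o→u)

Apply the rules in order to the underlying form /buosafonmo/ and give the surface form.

buozavonmu

Rule 1 (intervocalic voicing): /s/ is a voiceless obstruent between vowels /o/ and /a/, so it voices to [z]. /f/ is a voiceless obstruent between vowels /a/ and /o/, so it voices to [v]. /buosafonmo/ → buozavonmo.
Rule 2 (post-nasal voicing): no segment meets the environment; /buozavonmo/ is unchanged.
Rule 3 (final vowel raising): /o/ is a mid vowel in word-final position, so it raises to [u]. /buozavonmo/ → buozavonmu.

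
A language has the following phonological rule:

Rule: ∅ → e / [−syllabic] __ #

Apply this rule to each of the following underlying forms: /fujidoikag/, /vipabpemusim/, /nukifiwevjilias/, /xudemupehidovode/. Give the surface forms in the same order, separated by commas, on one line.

fujidoikage, vipabpemusime, nukifiwevjiliase, xudemupehidovode

/fujidoikag/: the form ends in the consonant /g/, so [e] is inserted word-finally. → [fujidoikage].
/vipabpemusim/: the form ends in the consonant /m/, so [e] is inserted word-finally. → [vipabpemusime].
/nukifiwevjilias/: the form ends in the consonant /s/, so [e] is inserted word-finally. → [nukifiwevjiliase].
/xudemupehidovode/: the rule's environment is not met; surfaces unchanged as [xudemupehidovode].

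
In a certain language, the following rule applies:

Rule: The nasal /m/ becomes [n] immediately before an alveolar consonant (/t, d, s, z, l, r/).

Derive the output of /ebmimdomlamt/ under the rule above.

Scanning /ebmimdomlamt/: /m/ at position 3 is not in the conditioning environment; /m/ precedes the alveolar consonant /d/, so it assimilates in place to [n]; /m/ precedes the alveolar consonant /l/, so it assimilates in place to [n]; /m/ precedes the alveolar consonant /t/, so it assimilates in place to [n].
Result: [ebmindonlant].

ebmindonlant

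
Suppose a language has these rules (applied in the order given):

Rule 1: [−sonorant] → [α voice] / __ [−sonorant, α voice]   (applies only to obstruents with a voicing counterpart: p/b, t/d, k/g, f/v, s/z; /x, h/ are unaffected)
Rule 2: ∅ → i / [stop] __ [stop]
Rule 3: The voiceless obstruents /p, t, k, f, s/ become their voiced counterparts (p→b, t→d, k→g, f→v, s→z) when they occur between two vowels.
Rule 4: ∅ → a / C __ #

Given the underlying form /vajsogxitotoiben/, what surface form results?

vajsokxidodoibena

Rule 1 (regressive voicing assimilation): /g/ precedes the voiceless obstruent /x/, so it devoices to [k] by assimilation. /vajsogxitotoiben/ → vajsokxitotoiben.
Rule 2 (stop-cluster i-epenthesis): no segment meets the environment; /vajsokxitotoiben/ is unchanged.
Rule 3 (intervocalic voicing): /t/ is a voiceless obstruent between vowels /i/ and /o/, so it voices to [d]. /t/ is a voiceless obstruent between vowels /o/ and /o/, so it voices to [d]. /vajsokxitotoiben/ → vajsokxidodoiben.
Rule 4 (final a-epenthesis): the form ends in the consonant /n/, so [a] is inserted word-finally. /vajsokxidodoiben/ → vajsokxidodoibena.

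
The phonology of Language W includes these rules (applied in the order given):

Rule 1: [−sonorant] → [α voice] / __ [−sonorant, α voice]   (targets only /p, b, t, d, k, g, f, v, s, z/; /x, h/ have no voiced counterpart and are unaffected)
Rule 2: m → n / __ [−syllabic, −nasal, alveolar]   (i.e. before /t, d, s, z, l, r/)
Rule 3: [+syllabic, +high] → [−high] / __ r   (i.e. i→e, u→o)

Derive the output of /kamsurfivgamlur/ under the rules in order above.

kansorfivganlor

Rule 1 (regressive voicing assimilation): no segment meets the environment; /kamsurfivgamlur/ is unchanged.
Rule 2 (nasal place assimilation): /m/ precedes the alveolar consonant /s/, so it assimilates in place to [n]. /m/ precedes the alveolar consonant /l/, so it assimilates in place to [n]. /kamsurfivgamlur/ → kansurfivganlur.
Rule 3 (pre-rhotic lowering): /u/ is a high vowel immediately before /r/, so it lowers to [o]. /u/ is a high vowel immediately before /r/, so it lowers to [o]. /kansurfivganlur/ → kansorfivganlor.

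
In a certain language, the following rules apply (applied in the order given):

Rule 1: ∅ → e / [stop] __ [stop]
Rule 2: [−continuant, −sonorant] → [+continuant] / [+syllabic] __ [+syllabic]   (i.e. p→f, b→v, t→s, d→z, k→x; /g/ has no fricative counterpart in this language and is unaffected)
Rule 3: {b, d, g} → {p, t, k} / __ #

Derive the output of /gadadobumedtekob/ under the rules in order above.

gazazovumezesexop

Rule 1 (stop-cluster e-epenthesis): /d/ and /t/ form a stop–stop cluster, so [e] is inserted between them. /gadadobumedtekob/ → gadadobumedetekob.
Rule 2 (intervocalic spirantization): /d/ is a stop between vowels /a/ and /a/, so it spirantizes to the fricative [z]. /d/ is a stop between vowels /a/ and /o/, so it spirantizes to the fricative [z]. /b/ is a stop between vowels /o/ and /u/, so it spirantizes to the fricative [v]. /d/ is a stop between vowels /e/ and /e/, so it spirantizes to the fricative [z]. /t/ is a stop between vowels /e/ and /e/, so it spirantizes to the fricative [s]. /k/ is a stop between vowels /e/ and /o/, so it spirantizes to the fricative [x]. /gadadobumedetekob/ → gazazovumezesexob.
Rule 3 (final devoicing): /b/ is a voiced stop in word-final position, so it devoices to [p]. /gazazovumezesexob/ → gazazovumezesexop.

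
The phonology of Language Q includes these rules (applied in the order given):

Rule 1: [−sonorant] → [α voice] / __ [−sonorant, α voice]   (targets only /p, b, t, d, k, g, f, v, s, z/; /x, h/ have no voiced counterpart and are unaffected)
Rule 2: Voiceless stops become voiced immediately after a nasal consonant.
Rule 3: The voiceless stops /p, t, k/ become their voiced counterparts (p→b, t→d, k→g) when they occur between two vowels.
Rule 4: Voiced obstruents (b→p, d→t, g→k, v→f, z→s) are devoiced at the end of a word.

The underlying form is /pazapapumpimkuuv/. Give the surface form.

pazababumbimguuf

Rule 1 (regressive voicing assimilation): no segment meets the environment; /pazapapumpimkuuv/ is unchanged.
Rule 2 (post-nasal voicing): /p/ is a voiceless stop immediately after the nasal /m/, so it voices to [b]. /k/ is a voiceless stop immediately after the nasal /m/, so it voices to [g]. /pazapapumpimkuuv/ → pazapapumbimguuv.
Rule 3 (intervocalic voicing): /p/ is a voiceless stop between vowels /a/ and /a/, so it voices to [b]. /p/ is a voiceless stop between vowels /a/ and /u/, so it voices to [b]. /pazapapumbimguuv/ → pazababumbimguuv.
Rule 4 (final devoicing): /v/ is a voiced obstruent in word-final position, so it devoices to [f]. /pazababumbimguuv/ → pazababumbimguuf.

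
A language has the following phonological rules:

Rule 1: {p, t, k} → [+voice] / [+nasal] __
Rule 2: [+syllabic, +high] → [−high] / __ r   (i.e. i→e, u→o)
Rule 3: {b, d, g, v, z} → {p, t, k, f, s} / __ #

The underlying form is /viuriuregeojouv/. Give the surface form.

Rule 1 (post-nasal voicing): no segment meets the environment; /viuriuregeojouv/ is unchanged.
Rule 2 (pre-rhotic lowering): /u/ is a high vowel immediately before /r/, so it lowers to [o]. /u/ is a high vowel immediately before /r/, so it lowers to [o]. /viuriuregeojouv/ → viorioregeojouv.
Rule 3 (final devoicing): /v/ is a voiced obstruent in word-final position, so it devoices to [f]. /viorioregeojouv/ → viorioregeojouf.

viorioregeojouf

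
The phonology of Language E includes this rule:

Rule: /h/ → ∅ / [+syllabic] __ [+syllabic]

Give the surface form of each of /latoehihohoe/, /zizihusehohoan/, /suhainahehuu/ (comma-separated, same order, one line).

latoeiooe, ziziuseooan, suainaeuu

/latoehihohoe/: /h/ occurs between vowels /e/ and /i/, so it deletes. /h/ occurs between vowels /i/ and /o/, so it deletes. /h/ occurs between vowels /o/ and /o/, so it deletes. → [latoeiooe].
/zizihusehohoan/: /h/ occurs between vowels /i/ and /u/, so it deletes. /h/ occurs between vowels /e/ and /o/, so it deletes. /h/ occurs between vowels /o/ and /o/, so it deletes. → [ziziuseooan].
/suhainahehuu/: /h/ occurs between vowels /u/ and /a/, so it deletes. /h/ occurs between vowels /a/ and /e/, so it deletes. /h/ occurs between vowels /e/ and /u/, so it deletes. → [suainaeuu].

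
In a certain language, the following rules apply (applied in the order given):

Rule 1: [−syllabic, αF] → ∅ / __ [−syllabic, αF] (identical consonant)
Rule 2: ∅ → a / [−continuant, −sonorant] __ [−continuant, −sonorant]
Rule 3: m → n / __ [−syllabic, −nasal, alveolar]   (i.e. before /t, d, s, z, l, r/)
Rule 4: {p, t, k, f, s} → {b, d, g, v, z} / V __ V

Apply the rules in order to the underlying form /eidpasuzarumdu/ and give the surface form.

Rule 1 (degemination): no segment meets the environment; /eidpasuzarumdu/ is unchanged.
Rule 2 (stop-cluster a-epenthesis): /d/ and /p/ form a stop–stop cluster, so [a] is inserted between them. /eidpasuzarumdu/ → eidapasuzarumdu.
Rule 3 (nasal place assimilation): /m/ precedes the alveolar consonant /d/, so it assimilates in place to [n]. /eidapasuzarumdu/ → eidapasuzarundu.
Rule 4 (intervocalic voicing): /p/ is a voiceless obstruent between vowels /a/ and /a/, so it voices to [b]. /s/ is a voiceless obstruent between vowels /a/ and /u/, so it voices to [z]. /eidapasuzarundu/ → eidabazuzarundu.

eidabazuzarundu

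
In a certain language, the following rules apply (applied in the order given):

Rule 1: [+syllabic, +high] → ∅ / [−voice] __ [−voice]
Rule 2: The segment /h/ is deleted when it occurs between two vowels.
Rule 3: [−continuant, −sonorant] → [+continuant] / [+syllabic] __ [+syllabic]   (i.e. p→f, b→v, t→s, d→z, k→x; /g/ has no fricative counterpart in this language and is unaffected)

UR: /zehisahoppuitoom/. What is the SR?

zehsaoppuisoom

Rule 1 (high vowel syncope): /i/ is a high vowel flanked by voiceless consonants /h/ and /s/, so it deletes. /zehisahoppuitoom/ → zehsahoppuitoom.
Rule 2 (intervocalic h-deletion): /h/ occurs between vowels /a/ and /o/, so it deletes. /zehsahoppuitoom/ → zehsaoppuitoom.
Rule 3 (intervocalic spirantization): /t/ is a stop between vowels /i/ and /o/, so it spirantizes to the fricative [s]. /zehsaoppuitoom/ → zehsaoppuisoom.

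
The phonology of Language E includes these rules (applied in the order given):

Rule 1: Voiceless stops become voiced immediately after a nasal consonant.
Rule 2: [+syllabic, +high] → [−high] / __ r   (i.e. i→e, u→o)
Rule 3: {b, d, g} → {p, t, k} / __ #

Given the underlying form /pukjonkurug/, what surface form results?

Rule 1 (post-nasal voicing): /k/ is a voiceless stop immediately after the nasal /n/, so it voices to [g]. /pukjonkurug/ → pukjongurug.
Rule 2 (pre-rhotic lowering): /u/ is a high vowel immediately before /r/, so it lowers to [o]. /pukjongurug/ → pukjongorug.
Rule 3 (final devoicing): /g/ is a voiced stop in word-final position, so it devoices to [k]. /pukjongorug/ → pukjongoruk.

pukjongoruk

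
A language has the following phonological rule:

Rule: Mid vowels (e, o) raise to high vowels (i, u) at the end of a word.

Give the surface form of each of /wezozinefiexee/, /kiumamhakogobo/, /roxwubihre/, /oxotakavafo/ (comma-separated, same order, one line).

/wezozinefiexee/: /e/ is a mid vowel in word-final position, so it raises to [i]. → [wezozinefiexei].
/kiumamhakogobo/: /o/ is a mid vowel in word-final position, so it raises to [u]. → [kiumamhakogobu].
/roxwubihre/: /e/ is a mid vowel in word-final position, so it raises to [i]. → [roxwubihri].
/oxotakavafo/: /o/ is a mid vowel in word-final position, so it raises to [u]. → [oxotakavafu].

wezozinefiexei, kiumamhakogobu, roxwubihri, oxotakavafu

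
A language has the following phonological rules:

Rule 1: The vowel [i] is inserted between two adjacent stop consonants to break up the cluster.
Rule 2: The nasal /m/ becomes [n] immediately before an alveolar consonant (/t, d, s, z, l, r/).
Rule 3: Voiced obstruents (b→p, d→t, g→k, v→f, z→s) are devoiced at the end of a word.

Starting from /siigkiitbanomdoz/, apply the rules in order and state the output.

siigikiitibanondos

Rule 1 (stop-cluster i-epenthesis): /g/ and /k/ form a stop–stop cluster, so [i] is inserted between them. /t/ and /b/ form a stop–stop cluster, so [i] is inserted between them. /siigkiitbanomdoz/ → siigikiitibanomdoz.
Rule 2 (nasal place assimilation): /m/ precedes the alveolar consonant /d/, so it assimilates in place to [n]. /siigikiitibanomdoz/ → siigikiitibanondoz.
Rule 3 (final devoicing): /z/ is a voiced obstruent in word-final position, so it devoices to [s]. /siigikiitibanondoz/ → siigikiitibanondos.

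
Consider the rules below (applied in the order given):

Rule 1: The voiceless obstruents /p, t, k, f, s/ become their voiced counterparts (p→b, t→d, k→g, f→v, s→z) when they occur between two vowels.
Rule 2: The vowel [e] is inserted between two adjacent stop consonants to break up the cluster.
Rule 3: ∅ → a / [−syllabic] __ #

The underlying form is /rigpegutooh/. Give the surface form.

Rule 1 (intervocalic voicing): /t/ is a voiceless obstruent between vowels /u/ and /o/, so it voices to [d]. /rigpegutooh/ → rigpegudooh.
Rule 2 (stop-cluster e-epenthesis): /g/ and /p/ form a stop–stop cluster, so [e] is inserted between them. /rigpegudooh/ → rigepegudooh.
Rule 3 (final a-epenthesis): the form ends in the consonant /h/, so [a] is inserted word-finally. /rigepegudooh/ → rigepegudooha.

rigepegudooha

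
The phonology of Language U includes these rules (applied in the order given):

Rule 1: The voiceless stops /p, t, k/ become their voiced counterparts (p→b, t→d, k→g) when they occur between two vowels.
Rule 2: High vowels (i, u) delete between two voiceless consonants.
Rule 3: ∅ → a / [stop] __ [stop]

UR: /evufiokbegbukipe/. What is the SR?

Rule 1 (intervocalic voicing): /k/ is a voiceless stop between vowels /u/ and /i/, so it voices to [g]. /p/ is a voiceless stop between vowels /i/ and /e/, so it voices to [b]. /evufiokbegbukipe/ → evufiokbegbugibe.
Rule 2 (high vowel syncope): no segment meets the environment; /evufiokbegbugibe/ is unchanged.
Rule 3 (stop-cluster a-epenthesis): /k/ and /b/ form a stop–stop cluster, so [a] is inserted between them. /g/ and /b/ form a stop–stop cluster, so [a] is inserted between them. /evufiokbegbugibe/ → evufiokabegabugibe.

evufiokabegabugibe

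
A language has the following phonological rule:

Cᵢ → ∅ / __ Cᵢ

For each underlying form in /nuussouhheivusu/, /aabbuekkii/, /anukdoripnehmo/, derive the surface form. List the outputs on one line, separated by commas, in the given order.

nuusouheivusu, aabuekii, anukdoripnehmo

/nuussouhheivusu/: /ss/ is a geminate; the first /s/ deletes. /hh/ is a geminate; the first /h/ deletes. → [nuusouheivusu].
/aabbuekkii/: /bb/ is a geminate; the first /b/ deletes. /kk/ is a geminate; the first /k/ deletes. → [aabuekii].
/anukdoripnehmo/: the rule's environment is not met; surfaces unchanged as [anukdoripnehmo].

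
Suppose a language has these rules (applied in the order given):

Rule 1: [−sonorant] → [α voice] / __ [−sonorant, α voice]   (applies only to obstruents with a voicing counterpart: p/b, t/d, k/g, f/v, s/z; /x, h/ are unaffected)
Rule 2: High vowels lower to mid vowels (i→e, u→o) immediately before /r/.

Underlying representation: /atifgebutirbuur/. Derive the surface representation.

Rule 1 (regressive voicing assimilation): /f/ precedes the voiced obstruent /g/, so it voices to [v] by assimilation. /atifgebutirbuur/ → ativgebutirbuur.
Rule 2 (pre-rhotic lowering): /i/ is a high vowel immediately before /r/, so it lowers to [e]. /u/ is a high vowel immediately before /r/, so it lowers to [o]. /ativgebutirbuur/ → ativgebuterbuor.

ativgebuterbuor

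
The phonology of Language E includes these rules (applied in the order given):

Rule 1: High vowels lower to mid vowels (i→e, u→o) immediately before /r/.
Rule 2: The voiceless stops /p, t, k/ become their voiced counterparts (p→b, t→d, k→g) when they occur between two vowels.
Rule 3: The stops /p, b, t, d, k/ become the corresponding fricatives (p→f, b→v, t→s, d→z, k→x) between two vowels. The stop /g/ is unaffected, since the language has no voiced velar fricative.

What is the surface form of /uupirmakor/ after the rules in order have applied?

Rule 1 (pre-rhotic lowering): /i/ is a high vowel immediately before /r/, so it lowers to [e]. /uupirmakor/ → uupermakor.
Rule 2 (intervocalic voicing): /p/ is a voiceless stop between vowels /u/ and /e/, so it voices to [b]. /k/ is a voiceless stop between vowels /a/ and /o/, so it voices to [g]. /uupermakor/ → uubermagor.
Rule 3 (intervocalic spirantization): /b/ is a stop between vowels /u/ and /e/, so it spirantizes to the fricative [v]. /uubermagor/ → uuvermagor.

uuvermagor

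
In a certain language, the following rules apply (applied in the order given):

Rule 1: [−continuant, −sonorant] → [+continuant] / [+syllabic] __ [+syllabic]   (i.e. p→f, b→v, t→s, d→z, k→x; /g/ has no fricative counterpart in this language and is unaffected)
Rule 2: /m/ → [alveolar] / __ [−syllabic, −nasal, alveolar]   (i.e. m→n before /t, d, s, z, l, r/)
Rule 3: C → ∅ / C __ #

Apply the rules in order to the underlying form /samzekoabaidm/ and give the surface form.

sanzexoavaid

Rule 1 (intervocalic spirantization): /k/ is a stop between vowels /e/ and /o/, so it spirantizes to the fricative [x]. /b/ is a stop between vowels /a/ and /a/, so it spirantizes to the fricative [v]. /samzekoabaidm/ → samzexoavaidm.
Rule 2 (nasal place assimilation): /m/ precedes the alveolar consonant /z/, so it assimilates in place to [n]. /samzexoavaidm/ → sanzexoavaidm.
Rule 3 (final cluster simplification): /m/ is the second consonant of a word-final cluster /dm/, so it deletes. /sanzexoavaidm/ → sanzexoavaid.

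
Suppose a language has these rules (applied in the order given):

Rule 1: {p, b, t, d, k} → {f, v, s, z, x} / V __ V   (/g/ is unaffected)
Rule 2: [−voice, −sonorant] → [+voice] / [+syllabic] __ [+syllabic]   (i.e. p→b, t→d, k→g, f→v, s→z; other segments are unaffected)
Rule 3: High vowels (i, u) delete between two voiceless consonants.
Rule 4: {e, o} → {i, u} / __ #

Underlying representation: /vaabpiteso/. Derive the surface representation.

Rule 1 (intervocalic spirantization): /t/ is a stop between vowels /i/ and /e/, so it spirantizes to the fricative [s]. /vaabpiteso/ → vaabpiseso.
Rule 2 (intervocalic voicing): /s/ is a voiceless obstruent between vowels /i/ and /e/, so it voices to [z]. /s/ is a voiceless obstruent between vowels /e/ and /o/, so it voices to [z]. /vaabpiseso/ → vaabpizezo.
Rule 3 (high vowel syncope): no segment meets the environment; /vaabpizezo/ is unchanged.
Rule 4 (final vowel raising): /o/ is a mid vowel in word-final position, so it raises to [u]. /vaabpizezo/ → vaabpizezu.

vaabpizezu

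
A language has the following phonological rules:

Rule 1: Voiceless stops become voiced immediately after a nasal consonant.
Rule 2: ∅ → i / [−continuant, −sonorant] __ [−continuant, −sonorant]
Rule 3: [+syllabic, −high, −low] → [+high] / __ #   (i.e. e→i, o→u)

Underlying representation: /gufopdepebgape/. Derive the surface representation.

gufopidepebigapi

Rule 1 (post-nasal voicing): no segment meets the environment; /gufopdepebgape/ is unchanged.
Rule 2 (stop-cluster i-epenthesis): /p/ and /d/ form a stop–stop cluster, so [i] is inserted between them. /b/ and /g/ form a stop–stop cluster, so [i] is inserted between them. /gufopdepebgape/ → gufopidepebigape.
Rule 3 (final vowel raising): /e/ is a mid vowel in word-final position, so it raises to [i]. /gufopidepebigape/ → gufopidepebigapi.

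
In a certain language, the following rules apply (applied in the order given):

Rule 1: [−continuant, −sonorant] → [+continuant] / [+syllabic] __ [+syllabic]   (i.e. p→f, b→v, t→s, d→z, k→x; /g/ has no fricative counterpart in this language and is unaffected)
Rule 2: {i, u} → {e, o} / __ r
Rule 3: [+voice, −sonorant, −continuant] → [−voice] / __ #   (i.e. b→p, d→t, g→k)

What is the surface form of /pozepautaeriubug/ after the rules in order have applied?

Rule 1 (intervocalic spirantization): /p/ is a stop between vowels /e/ and /a/, so it spirantizes to the fricative [f]. /t/ is a stop between vowels /u/ and /a/, so it spirantizes to the fricative [s]. /b/ is a stop between vowels /u/ and /u/, so it spirantizes to the fricative [v]. /pozepautaeriubug/ → pozefausaeriuvug.
Rule 2 (pre-rhotic lowering): no segment meets the environment; /pozefausaeriuvug/ is unchanged.
Rule 3 (final devoicing): /g/ is a voiced stop in word-final position, so it devoices to [k]. /pozefausaeriuvug/ → pozefausaeriuvuk.

pozefausaeriuvuk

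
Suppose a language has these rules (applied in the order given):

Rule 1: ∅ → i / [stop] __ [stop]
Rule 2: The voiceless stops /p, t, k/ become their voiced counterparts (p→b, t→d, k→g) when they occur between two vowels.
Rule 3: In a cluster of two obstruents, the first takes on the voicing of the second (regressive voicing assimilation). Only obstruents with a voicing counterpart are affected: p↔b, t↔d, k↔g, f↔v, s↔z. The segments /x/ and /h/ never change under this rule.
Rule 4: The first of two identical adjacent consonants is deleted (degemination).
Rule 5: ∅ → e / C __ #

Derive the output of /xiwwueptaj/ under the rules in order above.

xiwuebidaje

Rule 1 (stop-cluster i-epenthesis): /p/ and /t/ form a stop–stop cluster, so [i] is inserted between them. /xiwwueptaj/ → xiwwuepitaj.
Rule 2 (intervocalic voicing): /p/ is a voiceless stop between vowels /e/ and /i/, so it voices to [b]. /t/ is a voiceless stop between vowels /i/ and /a/, so it voices to [d]. /xiwwuepitaj/ → xiwwuebidaj.
Rule 3 (regressive voicing assimilation): no segment meets the environment; /xiwwuebidaj/ is unchanged.
Rule 4 (degemination): /ww/ is a geminate; the first /w/ deletes. /xiwwuebidaj/ → xiwuebidaj.
Rule 5 (final e-epenthesis): the form ends in the consonant /j/, so [e] is inserted word-finally. /xiwuebidaj/ → xiwuebidaje.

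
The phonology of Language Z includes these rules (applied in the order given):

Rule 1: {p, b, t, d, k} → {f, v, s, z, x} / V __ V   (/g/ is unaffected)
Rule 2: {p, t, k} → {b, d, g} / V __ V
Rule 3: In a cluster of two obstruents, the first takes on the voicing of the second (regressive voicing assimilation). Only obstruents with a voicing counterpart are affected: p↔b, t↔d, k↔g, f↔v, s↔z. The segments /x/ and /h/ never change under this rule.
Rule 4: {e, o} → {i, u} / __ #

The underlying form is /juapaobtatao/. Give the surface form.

juafaoptasau

Rule 1 (intervocalic spirantization): /p/ is a stop between vowels /a/ and /a/, so it spirantizes to the fricative [f]. /t/ is a stop between vowels /a/ and /a/, so it spirantizes to the fricative [s]. /juapaobtatao/ → juafaobtasao.
Rule 2 (intervocalic voicing): no segment meets the environment; /juafaobtasao/ is unchanged.
Rule 3 (regressive voicing assimilation): /b/ precedes the voiceless obstruent /t/, so it devoices to [p] by assimilation. /juafaobtasao/ → juafaoptasao.
Rule 4 (final vowel raising): /o/ is a mid vowel in word-final position, so it raises to [u]. /juafaoptasao/ → juafaoptasau.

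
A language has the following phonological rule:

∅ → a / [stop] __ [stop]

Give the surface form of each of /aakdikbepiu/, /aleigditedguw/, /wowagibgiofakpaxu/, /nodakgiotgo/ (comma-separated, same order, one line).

/aakdikbepiu/: /k/ and /d/ form a stop–stop cluster, so [a] is inserted between them. /k/ and /b/ form a stop–stop cluster, so [a] is inserted between them. → [aakadikabepiu].
/aleigditedguw/: /g/ and /d/ form a stop–stop cluster, so [a] is inserted between them. /d/ and /g/ form a stop–stop cluster, so [a] is inserted between them. → [aleigaditedaguw].
/wowagibgiofakpaxu/: /b/ and /g/ form a stop–stop cluster, so [a] is inserted between them. /k/ and /p/ form a stop–stop cluster, so [a] is inserted between them. → [wowagibagiofakapaxu].
/nodakgiotgo/: /k/ and /g/ form a stop–stop cluster, so [a] is inserted between them. /t/ and /g/ form a stop–stop cluster, so [a] is inserted between them. → [nodakagiotago].

aakadikabepiu, aleigaditedaguw, wowagibagiofakapaxu, nodakagiotago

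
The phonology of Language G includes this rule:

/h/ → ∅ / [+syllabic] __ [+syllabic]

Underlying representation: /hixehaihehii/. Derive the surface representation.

/h/ occurs between vowels /e/ and /a/, so it deletes.
/h/ occurs between vowels /i/ and /e/, so it deletes.
/h/ occurs between vowels /e/ and /i/, so it deletes.
The other instance of /h/ does not occur in the required environment and remains unchanged.
Surface form: [hixeaieii].

hixeaieii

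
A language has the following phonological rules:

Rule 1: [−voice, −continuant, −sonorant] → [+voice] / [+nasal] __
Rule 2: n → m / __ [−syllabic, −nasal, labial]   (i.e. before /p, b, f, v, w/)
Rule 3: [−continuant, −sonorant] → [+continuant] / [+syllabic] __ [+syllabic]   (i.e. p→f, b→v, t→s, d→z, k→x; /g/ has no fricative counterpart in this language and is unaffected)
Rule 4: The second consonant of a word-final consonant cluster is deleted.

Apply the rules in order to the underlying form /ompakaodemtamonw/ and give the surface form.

ombaxaozemdamom

Rule 1 (post-nasal voicing): /p/ is a voiceless stop immediately after the nasal /m/, so it voices to [b]. /t/ is a voiceless stop immediately after the nasal /m/, so it voices to [d]. /ompakaodemtamonw/ → ombakaodemdamonw.
Rule 2 (nasal place assimilation): /n/ precedes the labial consonant /w/, so it assimilates in place to [m]. /ombakaodemdamonw/ → ombakaodemdamomw.
Rule 3 (intervocalic spirantization): /k/ is a stop between vowels /a/ and /a/, so it spirantizes to the fricative [x]. /d/ is a stop between vowels /o/ and /e/, so it spirantizes to the fricative [z]. /ombakaodemdamomw/ → ombaxaozemdamomw.
Rule 4 (final cluster simplification): /w/ is the second consonant of a word-final cluster /mw/, so it deletes. /ombaxaozemdamomw/ → ombaxaozemdamom.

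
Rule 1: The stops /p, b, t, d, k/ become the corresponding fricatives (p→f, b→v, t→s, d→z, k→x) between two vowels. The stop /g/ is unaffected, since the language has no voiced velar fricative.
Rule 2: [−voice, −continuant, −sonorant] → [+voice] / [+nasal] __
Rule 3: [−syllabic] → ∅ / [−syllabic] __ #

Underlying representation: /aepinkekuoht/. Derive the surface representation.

aefingexuoh

Rule 1 (intervocalic spirantization): /p/ is a stop between vowels /e/ and /i/, so it spirantizes to the fricative [f]. /k/ is a stop between vowels /e/ and /u/, so it spirantizes to the fricative [x]. /aepinkekuoht/ → aefinkexuoht.
Rule 2 (post-nasal voicing): /k/ is a voiceless stop immediately after the nasal /n/, so it voices to [g]. /aefinkexuoht/ → aefingexuoht.
Rule 3 (final cluster simplification): /t/ is the second consonant of a word-final cluster /ht/, so it deletes. /aefingexuoht/ → aefingexuoh.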